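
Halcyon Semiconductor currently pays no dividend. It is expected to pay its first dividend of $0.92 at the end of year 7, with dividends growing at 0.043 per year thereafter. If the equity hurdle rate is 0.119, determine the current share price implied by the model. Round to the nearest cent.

Deferred-dividend DDM. At t=6 the remaining stream is a growing perpetuity with first payment D_7 = 0.92.
V_6 = D_7/(r−g) = 0.92/(0.119−0.043) = 12.1053
P₀ = V_6/(1+r)^6 = 12.1053/(1+0.119)^6 = 6.1659

$6.17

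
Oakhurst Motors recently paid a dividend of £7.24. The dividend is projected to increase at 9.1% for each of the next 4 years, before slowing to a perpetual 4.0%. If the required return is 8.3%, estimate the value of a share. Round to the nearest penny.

£209.84

Two-stage DDM. Project D₁…D_4 at 0.091, terminal growth 0.04, discount at r = 0.083.
D_1 = 7.8988
D_2 = 8.6176
D_3 = 9.4018
D_4 = 10.2574
Terminal value at t=4: TV = D_5/(r−g) = 10.6677/(0.083−0.04) = 248.0861
P₀ = 7.8988/(1+0.083)^1 + 8.6176/(1+0.083)^2 + 9.4018/(1+0.083)^3 + 10.2574/(1+0.083)^4 + 248.0861/(1+0.083)^4 = 209.8373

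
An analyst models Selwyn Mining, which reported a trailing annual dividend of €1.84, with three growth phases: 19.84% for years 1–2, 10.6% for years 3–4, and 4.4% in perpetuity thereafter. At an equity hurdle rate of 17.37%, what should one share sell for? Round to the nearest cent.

€21.02

Three-stage DDM. Project D₁…D_4; terminal Gordon value at t=4 with g = 0.044; discount at r = 0.1737.
D_1 = 2.2051
D_2 = 2.6425
D_3 = 2.9226
D_4 = 3.2324
TV_4 = 3.3747/(0.1737−0.044) = 26.0191
P₀ = Σ Dₜ/(1+r)ᵗ + TV_4/(1+r)^4 = 21.0188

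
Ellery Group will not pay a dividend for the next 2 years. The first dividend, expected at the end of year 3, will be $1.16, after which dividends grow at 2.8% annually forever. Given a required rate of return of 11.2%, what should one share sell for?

Deferred-dividend DDM. At t=2 the remaining stream is a growing perpetuity with first payment D_3 = 1.16.
V_2 = D_3/(r−g) = 1.16/(0.112−0.028) = 13.8095
P₀ = V_2/(1+r)^2 = 13.8095/(1+0.112)^2 = 11.1678

$11.17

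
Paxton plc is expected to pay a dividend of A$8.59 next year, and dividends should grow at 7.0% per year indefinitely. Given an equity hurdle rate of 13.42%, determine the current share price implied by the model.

Gordon growth model: P₀ = D₁/(r − g), with D₁ = 8.59 given directly.
P₀ = 8.5900 / (0.1342 − 0.07) = 8.5900 / 0.0642 = 133.8006

A$133.80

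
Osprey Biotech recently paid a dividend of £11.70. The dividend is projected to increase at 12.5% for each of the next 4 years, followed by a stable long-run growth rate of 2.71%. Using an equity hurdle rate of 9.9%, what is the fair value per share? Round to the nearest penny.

Two-stage DDM. Project D₁…D_4 at 0.125, terminal growth 0.0271, discount at r = 0.099.
D_1 = 13.1625
D_2 = 14.8078
D_3 = 16.6588
D_4 = 18.7411
Terminal value at t=4: TV = D_5/(r−g) = 19.2490/(0.099−0.0271) = 267.7194
P₀ = 13.1625/(1+0.099)^1 + 14.8078/(1+0.099)^2 + 16.6588/(1+0.099)^3 + 18.7411/(1+0.099)^4 + 267.7194/(1+0.099)^4 = 233.1566

£233.16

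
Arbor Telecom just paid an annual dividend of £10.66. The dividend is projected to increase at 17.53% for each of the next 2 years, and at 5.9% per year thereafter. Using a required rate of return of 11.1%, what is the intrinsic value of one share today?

Two-stage DDM. Project D₁…D_2 at 0.1753, terminal growth 0.059, discount at r = 0.111.
D_1 = 12.5287
D_2 = 14.7250
Terminal value at t=2: TV = D_3/(r−g) = 15.5938/(0.111−0.059) = 299.8799
P₀ = 12.5287/(1+0.111)^1 + 14.7250/(1+0.111)^2 + 299.8799/(1+0.111)^2 = 266.1578

£266.16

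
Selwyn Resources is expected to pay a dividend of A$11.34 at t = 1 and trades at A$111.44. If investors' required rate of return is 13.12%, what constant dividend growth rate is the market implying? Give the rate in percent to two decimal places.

2.94%

From P₀ = D₁/(r − g), the implied growth is g = r − D₁/P₀.
g = 0.1312 − 11.34/111.44 = 0.1312 − 0.10176 = 0.02944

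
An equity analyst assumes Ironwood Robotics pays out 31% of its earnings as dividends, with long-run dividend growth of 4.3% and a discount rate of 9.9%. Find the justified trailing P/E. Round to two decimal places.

Justified trailing P/E = b(1+g)/(r−g) = 0.31×(1+0.043)/(0.099−0.043) = 5.7737

5.77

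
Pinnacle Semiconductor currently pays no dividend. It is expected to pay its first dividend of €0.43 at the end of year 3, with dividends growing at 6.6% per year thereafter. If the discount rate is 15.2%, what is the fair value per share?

Deferred-dividend DDM. At t=2 the remaining stream is a growing perpetuity with first payment D_3 = 0.43.
V_2 = D_3/(r−g) = 0.43/(0.152−0.066) = 5.0000
P₀ = V_2/(1+r)^2 = 5.0000/(1+0.152)^2 = 3.7676

€3.77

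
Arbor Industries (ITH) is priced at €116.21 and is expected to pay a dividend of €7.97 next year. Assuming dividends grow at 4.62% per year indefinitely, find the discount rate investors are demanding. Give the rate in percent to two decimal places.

11.48%

Rearranging the constant-growth DDM: r = D₁/P₀ + g.
r = 7.9700 / 116.21 + 0.0462 = 0.06858 + 0.0462 = 0.11478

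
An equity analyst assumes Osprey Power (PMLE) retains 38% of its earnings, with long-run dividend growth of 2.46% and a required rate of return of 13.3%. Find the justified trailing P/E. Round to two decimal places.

Payout ratio b = 1 − 0.38 = 0.62.
Justified trailing P/E = b(1+g)/(r−g) = 0.62×(1+0.0246)/(0.133−0.0246) = 5.8603

5.86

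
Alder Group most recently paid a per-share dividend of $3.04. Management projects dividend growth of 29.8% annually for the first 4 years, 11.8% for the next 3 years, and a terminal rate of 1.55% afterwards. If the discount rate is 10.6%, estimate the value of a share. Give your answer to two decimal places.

$102.96

Three-stage DDM. Project D₁…D_7; terminal Gordon value at t=7 with g = 0.0155; discount at r = 0.106.
D_1 = 3.9459
D_2 = 5.1218
D_3 = 6.6481
D_4 = 8.6292
D_5 = 9.6475
D_6 = 10.7859
D_7 = 12.0586
TV_7 = 12.2455/(0.106−0.0155) = 135.3098
P₀ = Σ Dₜ/(1+r)ᵗ + TV_7/(1+r)^7 = 102.9561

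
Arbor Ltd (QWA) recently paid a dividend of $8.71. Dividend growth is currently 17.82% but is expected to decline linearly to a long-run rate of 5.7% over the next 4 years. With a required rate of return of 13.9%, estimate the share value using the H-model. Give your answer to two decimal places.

H-model: P₀ = D₀[(1+g_L) + H(g_S−g_L)]/(r−g_L), with H = 4/2 = 2.
P₀ = 8.71 × [(1+0.057) + 2×(0.1782−0.057)] / (0.139−0.057)
   = 8.71 × 1.2994 / 0.082 = 138.0216

$138.02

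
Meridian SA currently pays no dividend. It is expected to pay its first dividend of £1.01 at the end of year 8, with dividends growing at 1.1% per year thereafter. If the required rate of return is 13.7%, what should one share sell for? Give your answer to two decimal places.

£3.26

Deferred-dividend DDM. At t=7 the remaining stream is a growing perpetuity with first payment D_8 = 1.01.
V_7 = D_8/(r−g) = 1.01/(0.137−0.011) = 8.0159
P₀ = V_7/(1+r)^7 = 8.0159/(1+0.137)^7 = 3.2631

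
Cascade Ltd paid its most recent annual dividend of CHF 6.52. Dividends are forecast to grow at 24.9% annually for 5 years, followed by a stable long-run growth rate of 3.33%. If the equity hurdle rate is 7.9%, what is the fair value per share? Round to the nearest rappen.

Two-stage DDM. Project D₁…D_5 at 0.249, terminal growth 0.0333, discount at r = 0.079.
D_1 = 8.1435
D_2 = 10.1712
D_3 = 12.7038
D_4 = 15.8671
D_5 = 19.8180
Terminal value at t=5: TV = D_6/(r−g) = 20.4779/(0.079−0.0333) = 448.0949
P₀ = 8.1435/(1+0.079)^1 + 10.1712/(1+0.079)^2 + 12.7038/(1+0.079)^3 + 15.8671/(1+0.079)^4 + 19.8180/(1+0.079)^5 + 448.0949/(1+0.079)^5 = 358.0345

CHF 358.03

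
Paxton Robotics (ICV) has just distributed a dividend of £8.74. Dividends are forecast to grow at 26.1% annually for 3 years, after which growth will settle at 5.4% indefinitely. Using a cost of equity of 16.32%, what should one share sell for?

£138.36

Two-stage DDM. Project D₁…D_3 at 0.261, terminal growth 0.054, discount at r = 0.1632.
D_1 = 11.0211
D_2 = 13.8977
D_3 = 17.5249
Terminal value at t=3: TV = D_4/(r−g) = 18.4713/(0.1632−0.054) = 169.1510
P₀ = 11.0211/(1+0.1632)^1 + 13.8977/(1+0.1632)^2 + 17.5249/(1+0.1632)^3 + 169.1510/(1+0.1632)^3 = 138.3574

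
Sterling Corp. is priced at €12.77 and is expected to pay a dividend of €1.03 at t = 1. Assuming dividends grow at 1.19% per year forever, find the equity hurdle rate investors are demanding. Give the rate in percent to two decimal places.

9.26%

Rearranging the constant-growth DDM: r = D₁/P₀ + g.
r = 1.0300 / 12.77 + 0.0119 = 0.08066 + 0.0119 = 0.09256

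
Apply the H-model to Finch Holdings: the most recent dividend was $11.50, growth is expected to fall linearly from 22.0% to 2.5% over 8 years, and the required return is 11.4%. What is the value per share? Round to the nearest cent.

H-model: P₀ = D₀[(1+g_L) + H(g_S−g_L)]/(r−g_L), with H = 8/2 = 4.
P₀ = 11.50 × [(1+0.025) + 4×(0.22−0.025)] / (0.114−0.025)
   = 11.50 × 1.8050 / 0.089 = 233.2303

$233.23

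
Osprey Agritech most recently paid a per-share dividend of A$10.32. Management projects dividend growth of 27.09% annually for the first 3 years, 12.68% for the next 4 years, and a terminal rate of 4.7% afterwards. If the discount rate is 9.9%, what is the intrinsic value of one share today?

Three-stage DDM. Project D₁…D_7; terminal Gordon value at t=7 with g = 0.047; discount at r = 0.099.
D_1 = 13.1157
D_2 = 16.6687
D_3 = 21.1843
D_4 = 23.8705
D_5 = 26.8972
D_6 = 30.3078
D_7 = 34.1508
TV_7 = 35.7559/(0.099−0.047) = 687.6137
P₀ = Σ Dₜ/(1+r)ᵗ + TV_7/(1+r)^7 = 464.7816

A$464.78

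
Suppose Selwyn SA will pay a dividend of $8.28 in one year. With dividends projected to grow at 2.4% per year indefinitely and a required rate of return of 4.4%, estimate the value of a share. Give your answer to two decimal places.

$414.00

Gordon growth model: P₀ = D₁/(r − g), with D₁ = 8.28 given directly.
P₀ = 8.2800 / (0.044 − 0.024) = 8.2800 / 0.02 = 414.0000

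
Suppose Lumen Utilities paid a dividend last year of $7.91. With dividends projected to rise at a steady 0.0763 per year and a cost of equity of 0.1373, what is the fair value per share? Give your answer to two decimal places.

Gordon growth model: P₀ = D₁/(r − g). D₁ = 7.91 × (1 + 0.0763) = 8.5135.
P₀ = 8.5135 / (0.1373 − 0.0763) = 8.5135 / 0.061 = 139.5661

$139.57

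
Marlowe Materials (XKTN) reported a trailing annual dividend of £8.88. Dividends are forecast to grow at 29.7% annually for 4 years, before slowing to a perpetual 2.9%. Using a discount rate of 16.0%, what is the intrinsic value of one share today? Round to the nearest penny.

£156.34

Two-stage DDM. Project D₁…D_4 at 0.297, terminal growth 0.029, discount at r = 0.16.
D_1 = 11.5174
D_2 = 14.9380
D_3 = 19.3746
D_4 = 25.1289
Terminal value at t=4: TV = D_5/(r−g) = 25.8576/(0.16−0.029) = 197.3863
P₀ = 11.5174/(1+0.16)^1 + 14.9380/(1+0.16)^2 + 19.3746/(1+0.16)^3 + 25.1289/(1+0.16)^4 + 197.3863/(1+0.16)^4 = 156.3358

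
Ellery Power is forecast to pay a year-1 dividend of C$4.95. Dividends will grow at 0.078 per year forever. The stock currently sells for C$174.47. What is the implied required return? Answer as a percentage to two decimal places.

Rearranging the constant-growth DDM: r = D₁/P₀ + g.
r = 4.9500 / 174.47 + 0.078 = 0.02837 + 0.078 = 0.10637

10.64%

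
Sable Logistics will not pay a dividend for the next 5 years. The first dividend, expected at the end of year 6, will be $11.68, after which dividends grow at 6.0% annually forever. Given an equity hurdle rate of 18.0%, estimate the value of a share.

$42.55

Deferred-dividend DDM. At t=5 the remaining stream is a growing perpetuity with first payment D_6 = 11.68.
V_5 = D_6/(r−g) = 11.68/(0.18−0.06) = 97.3333
P₀ = V_5/(1+r)^5 = 97.3333/(1+0.18)^5 = 42.5453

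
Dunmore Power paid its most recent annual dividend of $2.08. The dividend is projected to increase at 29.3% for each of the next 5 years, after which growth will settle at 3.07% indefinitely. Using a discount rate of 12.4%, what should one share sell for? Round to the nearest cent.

Two-stage DDM. Project D₁…D_5 at 0.293, terminal growth 0.0307, discount at r = 0.124.
D_1 = 2.6894
D_2 = 3.4774
D_3 = 4.4963
D_4 = 5.8138
D_5 = 7.5172
Terminal value at t=5: TV = D_6/(r−g) = 7.7480/(0.124−0.0307) = 83.0437
P₀ = 2.6894/(1+0.124)^1 + 3.4774/(1+0.124)^2 + 4.4963/(1+0.124)^3 + 5.8138/(1+0.124)^4 + 7.5172/(1+0.124)^5 + 83.0437/(1+0.124)^5 = 62.4328

$62.43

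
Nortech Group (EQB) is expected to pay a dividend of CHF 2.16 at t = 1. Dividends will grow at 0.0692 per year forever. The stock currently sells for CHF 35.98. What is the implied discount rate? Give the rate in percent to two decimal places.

12.92%

Rearranging the constant-growth DDM: r = D₁/P₀ + g.
r = 2.1600 / 35.98 + 0.0692 = 0.06003 + 0.0692 = 0.12923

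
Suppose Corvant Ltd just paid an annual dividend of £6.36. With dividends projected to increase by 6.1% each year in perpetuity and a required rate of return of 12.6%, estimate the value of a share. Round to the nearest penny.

£103.81

Gordon growth model: P₀ = D₁/(r − g). D₁ = 6.36 × (1 + 0.061) = 6.7480.
P₀ = 6.7480 / (0.126 − 0.061) = 6.7480 / 0.065 = 103.8148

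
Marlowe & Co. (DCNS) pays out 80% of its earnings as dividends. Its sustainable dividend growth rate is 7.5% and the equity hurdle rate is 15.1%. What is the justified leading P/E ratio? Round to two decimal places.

10.53

Justified leading P/E = b/(r−g) = 0.80/(0.151−0.075) = 10.5263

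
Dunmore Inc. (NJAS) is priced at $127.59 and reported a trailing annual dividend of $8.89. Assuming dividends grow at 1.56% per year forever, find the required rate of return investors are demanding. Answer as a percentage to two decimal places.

8.64%

Rearranging the constant-growth DDM: r = D₁/P₀ + g.
D₁ = 8.89 × (1 + 0.0156) = 9.0287.
r = 9.0287 / 127.59 + 0.0156 = 0.07076 + 0.0156 = 0.08636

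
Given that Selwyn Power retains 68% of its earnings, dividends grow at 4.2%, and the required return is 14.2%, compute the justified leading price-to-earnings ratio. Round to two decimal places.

Payout ratio b = 1 − 0.68 = 0.32.
Justified leading P/E = b/(r−g) = 0.32/(0.142−0.042) = 3.2000

3.20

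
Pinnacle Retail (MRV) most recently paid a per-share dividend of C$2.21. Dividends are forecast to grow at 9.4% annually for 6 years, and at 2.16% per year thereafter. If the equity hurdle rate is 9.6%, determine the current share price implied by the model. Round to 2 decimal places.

C$43.19

Two-stage DDM. Project D₁…D_6 at 0.094, terminal growth 0.0216, discount at r = 0.096.
D_1 = 2.4177
D_2 = 2.6450
D_3 = 2.8936
D_4 = 3.1656
D_5 = 3.4632
D_6 = 3.7888
Terminal value at t=6: TV = D_7/(r−g) = 3.8706/(0.096−0.0216) = 52.0240
P₀ = 2.4177/(1+0.096)^1 + 2.6450/(1+0.096)^2 + 2.8936/(1+0.096)^3 + 3.1656/(1+0.096)^4 + 3.4632/(1+0.096)^5 + 3.7888/(1+0.096)^6 + 52.0240/(1+0.096)^6 = 43.1907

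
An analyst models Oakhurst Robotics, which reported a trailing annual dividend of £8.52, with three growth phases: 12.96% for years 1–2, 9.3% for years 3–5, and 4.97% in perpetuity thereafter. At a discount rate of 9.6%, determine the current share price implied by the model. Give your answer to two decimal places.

£248.34

Three-stage DDM. Project D₁…D_5; terminal Gordon value at t=5 with g = 0.0497; discount at r = 0.096.
D_1 = 9.6242
D_2 = 10.8715
D_3 = 11.8825
D_4 = 12.9876
D_5 = 14.1955
TV_5 = 14.9010/(0.096−0.0497) = 321.8353
P₀ = Σ Dₜ/(1+r)ᵗ + TV_5/(1+r)^5 = 248.3422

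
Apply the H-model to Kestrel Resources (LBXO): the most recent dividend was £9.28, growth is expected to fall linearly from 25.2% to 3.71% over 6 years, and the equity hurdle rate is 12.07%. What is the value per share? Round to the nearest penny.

H-model: P₀ = D₀[(1+g_L) + H(g_S−g_L)]/(r−g_L), with H = 6/2 = 3.
P₀ = 9.28 × [(1+0.0371) + 3×(0.252−0.0371)] / (0.1207−0.0371)
   = 9.28 × 1.6818 / 0.0836 = 186.6878

£186.69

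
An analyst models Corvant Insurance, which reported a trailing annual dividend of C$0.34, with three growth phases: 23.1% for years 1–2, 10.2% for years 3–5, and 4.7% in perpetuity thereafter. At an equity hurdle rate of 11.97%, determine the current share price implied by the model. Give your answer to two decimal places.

C$7.62

Three-stage DDM. Project D₁…D_5; terminal Gordon value at t=5 with g = 0.047; discount at r = 0.1197.
D_1 = 0.4185
D_2 = 0.5152
D_3 = 0.5678
D_4 = 0.6257
D_5 = 0.6895
TV_5 = 0.7219/(0.1197−0.047) = 9.9301
P₀ = Σ Dₜ/(1+r)ᵗ + TV_5/(1+r)^5 = 7.6212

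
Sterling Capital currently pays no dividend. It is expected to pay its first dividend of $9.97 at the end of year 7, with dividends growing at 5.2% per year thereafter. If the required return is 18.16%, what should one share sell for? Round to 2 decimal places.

$28.27

Deferred-dividend DDM. At t=6 the remaining stream is a growing perpetuity with first payment D_7 = 9.97.
V_6 = D_7/(r−g) = 9.97/(0.1816−0.052) = 76.9290
P₀ = V_6/(1+r)^6 = 76.9290/(1+0.1816)^6 = 28.2662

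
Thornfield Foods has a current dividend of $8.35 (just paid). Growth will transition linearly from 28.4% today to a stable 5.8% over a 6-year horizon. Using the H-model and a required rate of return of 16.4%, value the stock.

$136.75

H-model: P₀ = D₀[(1+g_L) + H(g_S−g_L)]/(r−g_L), with H = 6/2 = 3.
P₀ = 8.35 × [(1+0.058) + 3×(0.284−0.058)] / (0.164−0.058)
   = 8.35 × 1.7360 / 0.106 = 136.7509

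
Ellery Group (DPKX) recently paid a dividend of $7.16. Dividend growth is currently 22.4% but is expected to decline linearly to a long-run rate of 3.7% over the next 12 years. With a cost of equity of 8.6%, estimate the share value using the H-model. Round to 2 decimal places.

$315.48

H-model: P₀ = D₀[(1+g_L) + H(g_S−g_L)]/(r−g_L), with H = 12/2 = 6.
P₀ = 7.16 × [(1+0.037) + 6×(0.224−0.037)] / (0.086−0.037)
   = 7.16 × 2.1590 / 0.049 = 315.4784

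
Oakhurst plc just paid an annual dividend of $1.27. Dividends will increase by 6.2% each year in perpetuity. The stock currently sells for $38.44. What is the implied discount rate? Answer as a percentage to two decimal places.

9.71%

Rearranging the constant-growth DDM: r = D₁/P₀ + g.
D₁ = 1.27 × (1 + 0.062) = 1.3487.
r = 1.3487 / 38.44 + 0.062 = 0.03509 + 0.062 = 0.09709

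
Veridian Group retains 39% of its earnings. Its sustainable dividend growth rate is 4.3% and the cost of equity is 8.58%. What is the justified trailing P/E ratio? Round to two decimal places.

14.87

Payout ratio b = 1 − 0.39 = 0.61.
Justified trailing P/E = b(1+g)/(r−g) = 0.61×(1+0.043)/(0.0858−0.043) = 14.8652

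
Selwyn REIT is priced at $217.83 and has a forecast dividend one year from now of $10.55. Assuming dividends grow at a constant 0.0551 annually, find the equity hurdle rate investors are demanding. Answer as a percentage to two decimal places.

10.35%

Rearranging the constant-growth DDM: r = D₁/P₀ + g.
r = 10.5500 / 217.83 + 0.0551 = 0.04843 + 0.0551 = 0.10353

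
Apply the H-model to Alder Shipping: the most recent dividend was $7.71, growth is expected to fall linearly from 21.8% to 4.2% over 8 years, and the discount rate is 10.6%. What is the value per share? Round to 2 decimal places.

$210.34

H-model: P₀ = D₀[(1+g_L) + H(g_S−g_L)]/(r−g_L), with H = 8/2 = 4.
P₀ = 7.71 × [(1+0.042) + 4×(0.218−0.042)] / (0.106−0.042)
   = 7.71 × 1.7460 / 0.064 = 210.3384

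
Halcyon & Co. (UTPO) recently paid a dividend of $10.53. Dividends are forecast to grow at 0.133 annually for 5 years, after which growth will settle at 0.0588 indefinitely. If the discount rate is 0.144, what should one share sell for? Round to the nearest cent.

Two-stage DDM. Project D₁…D_5 at 0.133, terminal growth 0.0588, discount at r = 0.144.
D_1 = 11.9305
D_2 = 13.5172
D_3 = 15.3150
D_4 = 17.3519
D_5 = 19.6597
Terminal value at t=5: TV = D_6/(r−g) = 20.8157/(0.144−0.0588) = 244.3162
P₀ = 11.9305/(1+0.144)^1 + 13.5172/(1+0.144)^2 + 15.3150/(1+0.144)^3 + 17.3519/(1+0.144)^4 + 19.6597/(1+0.144)^5 + 244.3162/(1+0.144)^5 = 175.8379

$175.84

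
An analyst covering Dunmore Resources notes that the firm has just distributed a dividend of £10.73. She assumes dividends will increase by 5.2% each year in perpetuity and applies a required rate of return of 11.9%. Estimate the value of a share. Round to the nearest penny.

Gordon growth model: P₀ = D₁/(r − g). D₁ = 10.73 × (1 + 0.052) = 11.2880.
P₀ = 11.2880 / (0.119 − 0.052) = 11.2880 / 0.067 = 168.4770

£168.48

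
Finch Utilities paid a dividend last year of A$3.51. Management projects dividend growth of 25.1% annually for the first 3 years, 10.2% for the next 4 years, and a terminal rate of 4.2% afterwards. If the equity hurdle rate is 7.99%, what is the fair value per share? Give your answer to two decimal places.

Three-stage DDM. Project D₁…D_7; terminal Gordon value at t=7 with g = 0.042; discount at r = 0.0799.
D_1 = 4.3910
D_2 = 5.4932
D_3 = 6.8719
D_4 = 7.5729
D_5 = 8.3453
D_6 = 9.1965
D_7 = 10.1346
TV_7 = 10.5602/(0.0799−0.042) = 278.6339
P₀ = Σ Dₜ/(1+r)ᵗ + TV_7/(1+r)^7 = 199.8853

A$199.89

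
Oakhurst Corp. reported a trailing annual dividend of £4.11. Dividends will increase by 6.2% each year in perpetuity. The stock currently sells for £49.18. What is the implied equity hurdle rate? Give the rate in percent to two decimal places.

Rearranging the constant-growth DDM: r = D₁/P₀ + g.
D₁ = 4.11 × (1 + 0.062) = 4.3648.
r = 4.3648 / 49.18 + 0.062 = 0.08875 + 0.062 = 0.15075

15.08%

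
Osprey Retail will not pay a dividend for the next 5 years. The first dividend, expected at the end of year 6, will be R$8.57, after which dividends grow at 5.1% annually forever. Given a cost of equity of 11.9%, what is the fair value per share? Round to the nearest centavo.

Deferred-dividend DDM. At t=5 the remaining stream is a growing perpetuity with first payment D_6 = 8.57.
V_5 = D_6/(r−g) = 8.57/(0.119−0.051) = 126.0294
P₀ = V_5/(1+r)^5 = 126.0294/(1+0.119)^5 = 71.8326

R$71.83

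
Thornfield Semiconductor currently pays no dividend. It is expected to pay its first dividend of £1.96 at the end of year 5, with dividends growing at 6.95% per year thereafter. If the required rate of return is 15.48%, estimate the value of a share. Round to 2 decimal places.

£12.92

Deferred-dividend DDM. At t=4 the remaining stream is a growing perpetuity with first payment D_5 = 1.96.
V_4 = D_5/(r−g) = 1.96/(0.1548−0.0695) = 22.9777
P₀ = V_4/(1+r)^4 = 22.9777/(1+0.1548)^4 = 12.9205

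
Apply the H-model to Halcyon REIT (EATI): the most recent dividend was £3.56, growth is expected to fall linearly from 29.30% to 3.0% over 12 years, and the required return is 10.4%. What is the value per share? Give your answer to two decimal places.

H-model: P₀ = D₀[(1+g_L) + H(g_S−g_L)]/(r−g_L), with H = 12/2 = 6.
P₀ = 3.56 × [(1+0.03) + 6×(0.293−0.03)] / (0.104−0.03)
   = 3.56 × 2.6080 / 0.074 = 125.4659

£125.47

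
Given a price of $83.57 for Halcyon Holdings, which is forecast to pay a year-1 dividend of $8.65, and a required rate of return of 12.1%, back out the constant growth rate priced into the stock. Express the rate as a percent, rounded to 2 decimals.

From P₀ = D₁/(r − g), the implied growth is g = r − D₁/P₀.
g = 0.121 − 8.65/83.57 = 0.121 − 0.10351 = 0.01749

1.75%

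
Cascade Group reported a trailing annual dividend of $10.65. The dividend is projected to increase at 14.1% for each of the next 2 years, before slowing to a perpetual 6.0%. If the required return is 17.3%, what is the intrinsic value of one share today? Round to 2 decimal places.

$114.96

Two-stage DDM. Project D₁…D_2 at 0.141, terminal growth 0.06, discount at r = 0.173.
D_1 = 12.1517
D_2 = 13.8650
Terminal value at t=2: TV = D_3/(r−g) = 14.6969/(0.173−0.06) = 130.0614
P₀ = 12.1517/(1+0.173)^1 + 13.8650/(1+0.173)^2 + 130.0614/(1+0.173)^2 = 114.9625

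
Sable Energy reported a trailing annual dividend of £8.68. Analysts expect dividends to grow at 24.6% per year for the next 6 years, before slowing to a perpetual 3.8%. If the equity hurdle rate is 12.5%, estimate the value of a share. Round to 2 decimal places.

£266.76

Two-stage DDM. Project D₁…D_6 at 0.246, terminal growth 0.038, discount at r = 0.125.
D_1 = 10.8153
D_2 = 13.4758
D_3 = 16.7909
D_4 = 20.9215
D_5 = 26.0681
D_6 = 32.4809
Terminal value at t=6: TV = D_7/(r−g) = 33.7152/(0.125−0.038) = 387.5307
P₀ = 10.8153/(1+0.125)^1 + 13.4758/(1+0.125)^2 + 16.7909/(1+0.125)^3 + 20.9215/(1+0.125)^4 + 26.0681/(1+0.125)^5 + 32.4809/(1+0.125)^6 + 387.5307/(1+0.125)^6 = 266.7602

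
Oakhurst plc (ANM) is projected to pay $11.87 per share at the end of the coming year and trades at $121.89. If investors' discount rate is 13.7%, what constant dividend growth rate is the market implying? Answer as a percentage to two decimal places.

3.96%

From P₀ = D₁/(r − g), the implied growth is g = r − D₁/P₀.
g = 0.137 − 11.87/121.89 = 0.137 − 0.09738 = 0.03962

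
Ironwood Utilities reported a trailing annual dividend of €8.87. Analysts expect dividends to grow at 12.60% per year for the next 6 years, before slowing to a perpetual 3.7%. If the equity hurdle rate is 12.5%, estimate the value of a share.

Two-stage DDM. Project D₁…D_6 at 0.126, terminal growth 0.037, discount at r = 0.125.
D_1 = 9.9876
D_2 = 11.2461
D_3 = 12.6631
D_4 = 14.2586
D_5 = 16.0552
D_6 = 18.0781
Terminal value at t=6: TV = D_7/(r−g) = 18.7470/(0.125−0.037) = 213.0346
P₀ = 9.9876/(1+0.125)^1 + 11.2461/(1+0.125)^2 + 12.6631/(1+0.125)^3 + 14.2586/(1+0.125)^4 + 16.0552/(1+0.125)^5 + 18.0781/(1+0.125)^6 + 213.0346/(1+0.125)^6 = 158.4694

€158.47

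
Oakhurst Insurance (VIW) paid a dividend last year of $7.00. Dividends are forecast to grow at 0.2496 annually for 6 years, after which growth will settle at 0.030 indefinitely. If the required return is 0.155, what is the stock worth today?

$148.33

Two-stage DDM. Project D₁…D_6 at 0.2496, terminal growth 0.03, discount at r = 0.155.
D_1 = 8.7472
D_2 = 10.9305
D_3 = 13.6588
D_4 = 17.0680
D_5 = 21.3281
D_6 = 26.6517
Terminal value at t=6: TV = D_7/(r−g) = 27.4512/(0.155−0.03) = 219.6096
P₀ = 8.7472/(1+0.155)^1 + 10.9305/(1+0.155)^2 + 13.6588/(1+0.155)^3 + 17.0680/(1+0.155)^4 + 21.3281/(1+0.155)^5 + 26.6517/(1+0.155)^6 + 219.6096/(1+0.155)^6 = 148.3287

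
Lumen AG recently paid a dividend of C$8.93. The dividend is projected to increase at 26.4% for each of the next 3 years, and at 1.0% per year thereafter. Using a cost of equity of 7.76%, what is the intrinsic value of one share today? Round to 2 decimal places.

C$252.50

Two-stage DDM. Project D₁…D_3 at 0.264, terminal growth 0.01, discount at r = 0.0776.
D_1 = 11.2875
D_2 = 14.2674
D_3 = 18.0340
Terminal value at t=3: TV = D_4/(r−g) = 18.2144/(0.0776−0.01) = 269.4433
P₀ = 11.2875/(1+0.0776)^1 + 14.2674/(1+0.0776)^2 + 18.0340/(1+0.0776)^3 + 269.4433/(1+0.0776)^3 = 252.4982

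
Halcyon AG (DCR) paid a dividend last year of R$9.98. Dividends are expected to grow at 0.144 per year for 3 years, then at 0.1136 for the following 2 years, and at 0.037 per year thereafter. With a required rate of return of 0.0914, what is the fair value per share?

R$284.71

Three-stage DDM. Project D₁…D_5; terminal Gordon value at t=5 with g = 0.037; discount at r = 0.0914.
D_1 = 11.4171
D_2 = 13.0612
D_3 = 14.9420
D_4 = 16.6394
D_5 = 18.5296
TV_5 = 19.2152/(0.0914−0.037) = 353.2213
P₀ = Σ Dₜ/(1+r)ᵗ + TV_5/(1+r)^5 = 284.7141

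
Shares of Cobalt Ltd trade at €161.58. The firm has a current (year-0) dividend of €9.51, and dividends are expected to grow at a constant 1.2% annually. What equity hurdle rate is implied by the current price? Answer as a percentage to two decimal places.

7.16%

Rearranging the constant-growth DDM: r = D₁/P₀ + g.
D₁ = 9.51 × (1 + 0.012) = 9.6241.
r = 9.6241 / 161.58 + 0.012 = 0.05956 + 0.012 = 0.07156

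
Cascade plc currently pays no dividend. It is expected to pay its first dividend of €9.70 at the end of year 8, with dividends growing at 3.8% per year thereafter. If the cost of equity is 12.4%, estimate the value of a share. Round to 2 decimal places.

Deferred-dividend DDM. At t=7 the remaining stream is a growing perpetuity with first payment D_8 = 9.70.
V_7 = D_8/(r−g) = 9.70/(0.124−0.038) = 112.7907
P₀ = V_7/(1+r)^7 = 112.7907/(1+0.124)^7 = 49.7633

€49.76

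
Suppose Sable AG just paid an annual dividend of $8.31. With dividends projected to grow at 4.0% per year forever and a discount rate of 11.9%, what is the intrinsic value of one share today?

$109.40

Gordon growth model: P₀ = D₁/(r − g). D₁ = 8.31 × (1 + 0.04) = 8.6424.
P₀ = 8.6424 / (0.119 − 0.04) = 8.6424 / 0.079 = 109.3975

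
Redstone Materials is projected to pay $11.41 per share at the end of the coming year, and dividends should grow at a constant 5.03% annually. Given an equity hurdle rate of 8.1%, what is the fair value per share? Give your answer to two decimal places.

$371.66

Gordon growth model: P₀ = D₁/(r − g), with D₁ = 11.41 given directly.
P₀ = 11.4100 / (0.081 − 0.0503) = 11.4100 / 0.0307 = 371.6612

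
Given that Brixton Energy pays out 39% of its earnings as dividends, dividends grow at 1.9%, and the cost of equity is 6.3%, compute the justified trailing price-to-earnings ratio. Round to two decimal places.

9.03

Justified trailing P/E = b(1+g)/(r−g) = 0.39×(1+0.019)/(0.063−0.019) = 9.0320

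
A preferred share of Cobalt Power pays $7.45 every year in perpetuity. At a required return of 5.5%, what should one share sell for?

Zero-growth DDM (perpetuity): P₀ = D/r = 7.45 / 0.055 = 135.4545

$135.45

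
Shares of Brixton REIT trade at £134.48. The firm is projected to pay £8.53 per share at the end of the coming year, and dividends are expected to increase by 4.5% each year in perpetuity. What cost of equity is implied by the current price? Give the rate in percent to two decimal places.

Rearranging the constant-growth DDM: r = D₁/P₀ + g.
r = 8.5300 / 134.48 + 0.045 = 0.06343 + 0.045 = 0.10843

10.84%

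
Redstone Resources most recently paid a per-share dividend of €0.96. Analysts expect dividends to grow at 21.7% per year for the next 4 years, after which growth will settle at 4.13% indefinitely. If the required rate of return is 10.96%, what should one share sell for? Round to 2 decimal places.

Two-stage DDM. Project D₁…D_4 at 0.217, terminal growth 0.0413, discount at r = 0.1096.
D_1 = 1.1683
D_2 = 1.4218
D_3 = 1.7304
D_4 = 2.1059
Terminal value at t=4: TV = D_5/(r−g) = 2.1929/(0.1096−0.0413) = 32.1062
P₀ = 1.1683/(1+0.1096)^1 + 1.4218/(1+0.1096)^2 + 1.7304/(1+0.1096)^3 + 2.1059/(1+0.1096)^4 + 32.1062/(1+0.1096)^4 = 26.0434

€26.04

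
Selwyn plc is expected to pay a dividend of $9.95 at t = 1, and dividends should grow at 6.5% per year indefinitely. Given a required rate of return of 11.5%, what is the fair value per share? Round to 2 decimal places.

$199.00

Gordon growth model: P₀ = D₁/(r − g), with D₁ = 9.95 given directly.
P₀ = 9.9500 / (0.115 − 0.065) = 9.9500 / 0.05 = 199.0000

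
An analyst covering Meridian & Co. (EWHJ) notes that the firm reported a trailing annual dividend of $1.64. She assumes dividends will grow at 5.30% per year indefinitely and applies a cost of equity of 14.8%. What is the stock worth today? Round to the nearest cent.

Gordon growth model: P₀ = D₁/(r − g). D₁ = 1.64 × (1 + 0.053) = 1.7269.
P₀ = 1.7269 / (0.148 − 0.053) = 1.7269 / 0.095 = 18.1781

$18.18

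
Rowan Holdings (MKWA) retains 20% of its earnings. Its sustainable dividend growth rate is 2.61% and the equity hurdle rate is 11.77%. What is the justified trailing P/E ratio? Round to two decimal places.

Payout ratio b = 1 − 0.20 = 0.80.
Justified trailing P/E = b(1+g)/(r−g) = 0.80×(1+0.0261)/(0.1177−0.0261) = 8.9616

8.96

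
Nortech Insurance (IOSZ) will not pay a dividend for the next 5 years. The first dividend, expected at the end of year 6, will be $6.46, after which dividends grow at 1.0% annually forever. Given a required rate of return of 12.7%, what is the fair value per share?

$30.37

Deferred-dividend DDM. At t=5 the remaining stream is a growing perpetuity with first payment D_6 = 6.46.
V_5 = D_6/(r−g) = 6.46/(0.127−0.01) = 55.2137
P₀ = V_5/(1+r)^5 = 55.2137/(1+0.127)^5 = 30.3688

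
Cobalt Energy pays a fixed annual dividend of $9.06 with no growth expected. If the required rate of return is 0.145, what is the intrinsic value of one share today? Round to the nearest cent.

$62.48

Zero-growth DDM (perpetuity): P₀ = D/r = 9.06 / 0.145 = 62.4828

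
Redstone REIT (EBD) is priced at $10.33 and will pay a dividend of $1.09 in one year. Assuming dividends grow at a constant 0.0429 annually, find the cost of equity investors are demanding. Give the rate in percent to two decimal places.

Rearranging the constant-growth DDM: r = D₁/P₀ + g.
r = 1.0900 / 10.33 + 0.0429 = 0.10552 + 0.0429 = 0.14842

14.84%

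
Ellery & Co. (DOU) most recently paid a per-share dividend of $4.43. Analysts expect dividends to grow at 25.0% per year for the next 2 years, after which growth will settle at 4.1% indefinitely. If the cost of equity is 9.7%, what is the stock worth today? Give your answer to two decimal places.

$117.72

Two-stage DDM. Project D₁…D_2 at 0.25, terminal growth 0.041, discount at r = 0.097.
D_1 = 5.5375
D_2 = 6.9219
Terminal value at t=2: TV = D_3/(r−g) = 7.2057/(0.097−0.041) = 128.6727
P₀ = 5.5375/(1+0.097)^1 + 6.9219/(1+0.097)^2 + 128.6727/(1+0.097)^2 = 117.7233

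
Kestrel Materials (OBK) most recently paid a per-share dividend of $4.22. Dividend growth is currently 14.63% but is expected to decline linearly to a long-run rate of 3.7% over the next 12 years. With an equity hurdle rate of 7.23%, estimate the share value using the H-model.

$202.37

H-model: P₀ = D₀[(1+g_L) + H(g_S−g_L)]/(r−g_L), with H = 12/2 = 6.
P₀ = 4.22 × [(1+0.037) + 6×(0.1463−0.037)] / (0.0723−0.037)
   = 4.22 × 1.6928 / 0.0353 = 202.3687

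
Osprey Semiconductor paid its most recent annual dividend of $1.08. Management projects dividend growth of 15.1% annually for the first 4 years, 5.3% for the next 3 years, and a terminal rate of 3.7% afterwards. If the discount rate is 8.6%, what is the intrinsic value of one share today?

$35.14

Three-stage DDM. Project D₁…D_7; terminal Gordon value at t=7 with g = 0.037; discount at r = 0.086.
D_1 = 1.2431
D_2 = 1.4308
D_3 = 1.6468
D_4 = 1.8955
D_5 = 1.9960
D_6 = 2.1018
D_7 = 2.2131
TV_7 = 2.2950/(0.086−0.037) = 46.8374
P₀ = Σ Dₜ/(1+r)ᵗ + TV_7/(1+r)^7 = 35.1406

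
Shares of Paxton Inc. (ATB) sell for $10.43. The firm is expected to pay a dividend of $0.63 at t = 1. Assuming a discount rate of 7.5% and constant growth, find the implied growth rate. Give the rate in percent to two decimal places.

1.46%

From P₀ = D₁/(r − g), the implied growth is g = r − D₁/P₀.
g = 0.075 − 0.63/10.43 = 0.075 − 0.06040 = 0.01460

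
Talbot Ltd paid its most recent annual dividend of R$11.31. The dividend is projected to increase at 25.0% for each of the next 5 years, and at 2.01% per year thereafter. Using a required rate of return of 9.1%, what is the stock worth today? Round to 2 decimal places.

Two-stage DDM. Project D₁…D_5 at 0.25, terminal growth 0.0201, discount at r = 0.091.
D_1 = 14.1375
D_2 = 17.6719
D_3 = 22.0898
D_4 = 27.6123
D_5 = 34.5154
Terminal value at t=5: TV = D_6/(r−g) = 35.2091/(0.091−0.0201) = 496.6028
P₀ = 14.1375/(1+0.091)^1 + 17.6719/(1+0.091)^2 + 22.0898/(1+0.091)^3 + 27.6123/(1+0.091)^4 + 34.5154/(1+0.091)^5 + 496.6028/(1+0.091)^5 = 407.9166

R$407.92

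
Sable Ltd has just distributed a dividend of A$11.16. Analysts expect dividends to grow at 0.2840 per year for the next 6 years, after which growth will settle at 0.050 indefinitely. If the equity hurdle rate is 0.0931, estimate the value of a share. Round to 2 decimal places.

A$836.29

Two-stage DDM. Project D₁…D_6 at 0.284, terminal growth 0.05, discount at r = 0.0931.
D_1 = 14.3294
D_2 = 18.3990
D_3 = 23.6243
D_4 = 30.3336
D_5 = 38.9484
D_6 = 50.0097
Terminal value at t=6: TV = D_7/(r−g) = 52.5102/(0.0931−0.05) = 1218.3340
P₀ = 14.3294/(1+0.0931)^1 + 18.3990/(1+0.0931)^2 + 23.6243/(1+0.0931)^3 + 30.3336/(1+0.0931)^4 + 38.9484/(1+0.0931)^5 + 50.0097/(1+0.0931)^6 + 1218.3340/(1+0.0931)^6 = 836.2923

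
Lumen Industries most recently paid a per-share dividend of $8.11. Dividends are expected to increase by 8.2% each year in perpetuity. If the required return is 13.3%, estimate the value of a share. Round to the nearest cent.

Gordon growth model: P₀ = D₁/(r − g). D₁ = 8.11 × (1 + 0.082) = 8.7750.
P₀ = 8.7750 / (0.133 − 0.082) = 8.7750 / 0.051 = 172.0592

$172.06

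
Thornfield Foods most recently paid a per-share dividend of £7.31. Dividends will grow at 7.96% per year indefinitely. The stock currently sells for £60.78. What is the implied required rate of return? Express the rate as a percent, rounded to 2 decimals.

Rearranging the constant-growth DDM: r = D₁/P₀ + g.
D₁ = 7.31 × (1 + 0.0796) = 7.8919.
r = 7.8919 / 60.78 + 0.0796 = 0.12984 + 0.0796 = 0.20944

20.94%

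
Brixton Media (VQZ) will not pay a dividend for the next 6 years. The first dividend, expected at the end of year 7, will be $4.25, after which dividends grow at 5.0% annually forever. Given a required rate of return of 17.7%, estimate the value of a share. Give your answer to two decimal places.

Deferred-dividend DDM. At t=6 the remaining stream is a growing perpetuity with first payment D_7 = 4.25.
V_6 = D_7/(r−g) = 4.25/(0.177−0.05) = 33.4646
P₀ = V_6/(1+r)^6 = 33.4646/(1+0.177)^6 = 12.5871

$12.59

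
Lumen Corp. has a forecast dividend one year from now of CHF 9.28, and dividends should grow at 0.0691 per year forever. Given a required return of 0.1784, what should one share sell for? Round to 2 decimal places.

CHF 84.90

Gordon growth model: P₀ = D₁/(r − g), with D₁ = 9.28 given directly.
P₀ = 9.2800 / (0.1784 − 0.0691) = 9.2800 / 0.1093 = 84.9039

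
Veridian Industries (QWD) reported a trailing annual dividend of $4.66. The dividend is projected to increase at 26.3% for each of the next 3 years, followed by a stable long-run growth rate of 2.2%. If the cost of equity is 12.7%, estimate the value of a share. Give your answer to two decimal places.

$81.47

Two-stage DDM. Project D₁…D_3 at 0.263, terminal growth 0.022, discount at r = 0.127.
D_1 = 5.8856
D_2 = 7.4335
D_3 = 9.3885
Terminal value at t=3: TV = D_4/(r−g) = 9.5950/(0.127−0.022) = 91.3813
P₀ = 5.8856/(1+0.127)^1 + 7.4335/(1+0.127)^2 + 9.3885/(1+0.127)^3 + 91.3813/(1+0.127)^3 = 81.4726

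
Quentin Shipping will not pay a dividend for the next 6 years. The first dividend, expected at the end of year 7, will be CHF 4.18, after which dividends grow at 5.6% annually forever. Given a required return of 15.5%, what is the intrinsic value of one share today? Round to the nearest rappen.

CHF 17.78

Deferred-dividend DDM. At t=6 the remaining stream is a growing perpetuity with first payment D_7 = 4.18.
V_6 = D_7/(r−g) = 4.18/(0.155−0.056) = 42.2222
P₀ = V_6/(1+r)^6 = 42.2222/(1+0.155)^6 = 17.7848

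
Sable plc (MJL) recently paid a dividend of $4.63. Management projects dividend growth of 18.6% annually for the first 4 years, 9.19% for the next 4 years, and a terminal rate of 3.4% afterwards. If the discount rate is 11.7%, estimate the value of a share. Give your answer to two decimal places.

Three-stage DDM. Project D₁…D_8; terminal Gordon value at t=8 with g = 0.034; discount at r = 0.117.
D_1 = 5.4912
D_2 = 6.5125
D_3 = 7.7239
D_4 = 9.1605
D_5 = 10.0024
D_6 = 10.9216
D_7 = 11.9253
D_8 = 13.0212
TV_8 = 13.4639/(0.117−0.034) = 162.2160
P₀ = Σ Dₜ/(1+r)ᵗ + TV_8/(1+r)^8 = 110.7445

$110.74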